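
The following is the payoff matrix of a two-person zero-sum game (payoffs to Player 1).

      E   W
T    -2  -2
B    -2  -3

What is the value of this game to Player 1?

Row minima: T → -2, B → -3; maximin = -2.
Column maxima: E → -2, W → -2; minimax = -2.
Since maximin = minimax = -2, there is a saddle point and the value is -2.

-2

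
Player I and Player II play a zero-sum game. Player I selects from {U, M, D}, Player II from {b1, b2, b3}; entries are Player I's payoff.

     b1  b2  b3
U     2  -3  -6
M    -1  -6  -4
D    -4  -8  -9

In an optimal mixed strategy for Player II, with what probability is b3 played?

3/5

Row minima: U → -6, M → -6, D → -9; maximin = -6.
Column maxima: b1 → 2, b2 → -3, b3 → -4; minimax = -4.
-6 ≠ -4, so there is no saddle point; optimal play is mixed.
D is strictly dominated by U, so Player I never plays it.
b1 is strictly dominated by b2 (it gives Player I strictly more in every row), so Player II never plays it.
On the remaining 2×2 (U, M vs b2, b3):
Let Player I play U with probability p. Expected payoff against b2: (-3)p + (-6)(1−p) = 3p − 6; against b3: (-6)p + (-4)(1−p) = −2p − 4.
Setting these equal: 3p − 6 = −2p − 4 ⇒ 5p = 2 ⇒ p = 2/5, and the value is (3)·(2/5) − 6 = -24/5.
For Player II: with q = P(b2), equating U's and M's payoffs gives 3q − 6 = −2q − 4 ⇒ q = 2/5.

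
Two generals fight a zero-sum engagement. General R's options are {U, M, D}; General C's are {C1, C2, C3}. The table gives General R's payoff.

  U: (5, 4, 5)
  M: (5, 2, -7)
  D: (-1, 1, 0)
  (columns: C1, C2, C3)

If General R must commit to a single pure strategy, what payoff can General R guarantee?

Row minima: U → 4, M → -7, D → -1.
The best of these is 4.

4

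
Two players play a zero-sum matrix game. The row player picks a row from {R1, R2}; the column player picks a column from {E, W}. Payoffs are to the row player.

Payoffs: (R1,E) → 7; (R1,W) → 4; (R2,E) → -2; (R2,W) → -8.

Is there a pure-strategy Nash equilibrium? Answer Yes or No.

Row minima: R1 → 4, R2 → -8; maximin = 4.
Column maxima: E → 7, W → 4; minimax = 4.
maximin = minimax = 4, so a saddle point exists.

Yes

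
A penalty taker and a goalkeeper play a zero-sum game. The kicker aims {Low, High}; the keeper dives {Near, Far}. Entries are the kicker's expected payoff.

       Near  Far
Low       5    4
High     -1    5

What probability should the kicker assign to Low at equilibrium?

6/7

Row minima: Low → 4, High → -1; maximin = 4.
Column maxima: Near → 5, Far → 5; minimax = 5.
4 ≠ 5, so there is no saddle point; optimal play is mixed.
Let the kicker play Low with probability p. Expected payoff against Near: 5p + (-1)(1−p) = 6p − 1; against Far: 4p + 5(1−p) = −p + 5.
Setting these equal: 6p − 1 = −p + 5 ⇒ 7p = 6 ⇒ p = 6/7, and the value is (6)·(6/7) − 1 = 29/7.
For the keeper: with q = P(Near), equating Low's and High's payoffs gives q + 4 = −6q + 5 ⇒ q = 1/7.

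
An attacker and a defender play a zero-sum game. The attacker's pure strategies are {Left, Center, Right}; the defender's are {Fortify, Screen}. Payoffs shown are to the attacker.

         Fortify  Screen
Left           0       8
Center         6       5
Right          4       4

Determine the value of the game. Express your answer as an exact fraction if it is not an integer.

Row minima: Left → 0, Center → 5, Right → 4; maximin = 5.
Column maxima: Fortify → 6, Screen → 8; minimax = 6.
5 ≠ 6, so there is no saddle point; optimal play is mixed.
Right is strictly dominated by Center, so the attacker never plays it.
On the remaining 2×2 (Left, Center vs Fortify, Screen):
Let the attacker play Left with probability p. Expected payoff against Fortify: 0p + 6(1−p) = −6p + 6; against Screen: 8p + 5(1−p) = 3p + 5.
Setting these equal: −6p + 6 = 3p + 5 ⇒ −9p = -1 ⇒ p = 1/9, and the value is (-6)·(1/9) + 6 = 16/3.
For the defender: with q = P(Fortify), equating Left's and Center's payoffs gives −8q + 8 = q + 5 ⇒ q = 1/3.

16/3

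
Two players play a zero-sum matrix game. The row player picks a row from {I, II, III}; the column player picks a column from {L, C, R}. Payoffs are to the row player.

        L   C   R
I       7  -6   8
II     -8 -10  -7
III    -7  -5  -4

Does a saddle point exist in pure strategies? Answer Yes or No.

No

Row minima: I → -6, II → -10, III → -7; maximin = -6.
Column maxima: L → 7, C → -5, R → 8; minimax = -5.
-6 ≠ -5, so no pure-strategy equilibrium exists.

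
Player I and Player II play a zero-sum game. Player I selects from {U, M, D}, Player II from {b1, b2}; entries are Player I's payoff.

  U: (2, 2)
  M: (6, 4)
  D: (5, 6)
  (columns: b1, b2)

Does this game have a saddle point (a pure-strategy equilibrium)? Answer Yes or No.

No

Row minima: U → 2, M → 4, D → 5; maximin = 5.
Column maxima: b1 → 6, b2 → 6; minimax = 6.
5 ≠ 6, so no pure-strategy equilibrium exists.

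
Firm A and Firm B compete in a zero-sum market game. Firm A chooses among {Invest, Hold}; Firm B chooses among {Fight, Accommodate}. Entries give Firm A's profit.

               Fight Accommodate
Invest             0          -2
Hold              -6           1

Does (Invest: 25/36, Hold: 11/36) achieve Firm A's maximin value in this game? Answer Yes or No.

Against Fight this mix gives (25/36)·0 + (11/36)·(-6) = -11/6.
Against Accommodate this mix gives (25/36)·(-2) + (11/36)·1 = -13/12.
Firm B will play Fight, holding Firm A to -11/6. Shifting weight toward the row that does better against Fight would raise this floor (the equalizing mix achieves -4/3 against both Fight and Accommodate), so the proposed strategy is not optimal.

No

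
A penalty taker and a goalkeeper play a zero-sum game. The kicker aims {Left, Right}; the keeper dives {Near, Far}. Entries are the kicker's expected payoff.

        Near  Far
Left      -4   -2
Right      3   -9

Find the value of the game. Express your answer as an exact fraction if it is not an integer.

-3

Row minima: Left → -4, Right → -9; maximin = -4.
Column maxima: Near → 3, Far → -2; minimax = -2.
-4 ≠ -2, so there is no saddle point; optimal play is mixed.
Let the kicker play Left with probability p. Expected payoff against Near: (-4)p + 3(1−p) = −7p + 3; against Far: (-2)p + (-9)(1−p) = 7p − 9.
Setting these equal: −7p + 3 = 7p − 9 ⇒ −14p = -12 ⇒ p = 6/7, and the value is (-7)·(6/7) + 3 = -3.
For the keeper: with q = P(Near), equating Left's and Right's payoffs gives −2q − 2 = 12q − 9 ⇒ q = 1/2.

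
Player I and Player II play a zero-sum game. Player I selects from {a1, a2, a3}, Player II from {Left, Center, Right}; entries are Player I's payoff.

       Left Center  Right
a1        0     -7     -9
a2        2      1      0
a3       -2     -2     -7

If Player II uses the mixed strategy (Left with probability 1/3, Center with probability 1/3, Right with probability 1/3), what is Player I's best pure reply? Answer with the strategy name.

Expected payoff of a1: (1/3)·0 + (1/3)·(-7) + (1/3)·(-9) = -16/3.
Expected payoff of a2: (1/3)·2 + (1/3)·1 + (1/3)·0 = 1.
Expected payoff of a3: (1/3)·(-2) + (1/3)·(-2) + (1/3)·(-7) = -11/3.
The largest is 1, so Player I's best response is a2.

a2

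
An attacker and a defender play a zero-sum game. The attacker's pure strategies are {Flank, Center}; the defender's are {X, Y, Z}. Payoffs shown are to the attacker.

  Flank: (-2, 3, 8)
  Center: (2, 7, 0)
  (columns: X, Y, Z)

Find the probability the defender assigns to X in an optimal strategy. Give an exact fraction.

2/3

Row minima: Flank → -2, Center → 0; maximin = 0.
Column maxima: X → 2, Y → 7, Z → 8; minimax = 2.
0 ≠ 2, so there is no saddle point; optimal play is mixed.
Y is strictly dominated by X (it gives the attacker strictly more in every row), so the defender never plays it.
On the remaining 2×2 (Flank, Center vs X, Z):
Let the attacker play Flank with probability p. Expected payoff against X: (-2)p + 2(1−p) = −4p + 2; against Z: 8p + 0(1−p) = 8p.
Setting these equal: −4p + 2 = 8p ⇒ −12p = -2 ⇒ p = 1/6, and the value is (-4)·(1/6) + 2 = 4/3.
For the defender: with q = P(X), equating Flank's and Center's payoffs gives −10q + 8 = 2q ⇒ q = 2/3.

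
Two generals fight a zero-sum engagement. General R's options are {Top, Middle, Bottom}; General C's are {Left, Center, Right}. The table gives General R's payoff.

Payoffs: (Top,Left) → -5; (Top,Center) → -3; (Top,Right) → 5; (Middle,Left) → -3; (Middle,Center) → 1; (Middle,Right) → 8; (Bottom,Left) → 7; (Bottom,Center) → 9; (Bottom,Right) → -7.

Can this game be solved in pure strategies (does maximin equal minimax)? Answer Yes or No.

Row minima: Top → -5, Middle → -3, Bottom → -7; maximin = -3.
Column maxima: Left → 7, Center → 9, Right → 8; minimax = 7.
-3 ≠ 7, so no pure-strategy equilibrium exists.

No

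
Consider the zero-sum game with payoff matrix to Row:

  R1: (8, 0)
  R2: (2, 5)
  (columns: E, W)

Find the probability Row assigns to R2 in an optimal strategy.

Row minima: R1 → 0, R2 → 2; maximin = 2.
Column maxima: E → 8, W → 5; minimax = 5.
2 ≠ 5, so there is no saddle point; optimal play is mixed.
Let Row play R1 with probability p. Expected payoff against E: 8p + 2(1−p) = 6p + 2; against W: 0p + 5(1−p) = −5p + 5.
Setting these equal: 6p + 2 = −5p + 5 ⇒ 11p = 3 ⇒ p = 3/11, and the value is (6)·(3/11) + 2 = 40/11.
For Column: with q = P(E), equating R1's and R2's payoffs gives 8q = −3q + 5 ⇒ q = 5/11.

8/11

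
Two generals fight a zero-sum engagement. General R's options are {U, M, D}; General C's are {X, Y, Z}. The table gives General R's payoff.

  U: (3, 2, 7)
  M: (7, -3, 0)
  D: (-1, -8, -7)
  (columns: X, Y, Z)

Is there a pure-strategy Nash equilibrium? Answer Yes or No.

Row minima: U → 2, M → -3, D → -8; maximin = 2.
Column maxima: X → 7, Y → 2, Z → 7; minimax = 2.
maximin = minimax = 2, so a saddle point exists.

Yes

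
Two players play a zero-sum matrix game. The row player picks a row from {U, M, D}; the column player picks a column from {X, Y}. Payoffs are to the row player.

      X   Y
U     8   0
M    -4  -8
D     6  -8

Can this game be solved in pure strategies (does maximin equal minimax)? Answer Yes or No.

Row minima: U → 0, M → -8, D → -8; maximin = 0.
Column maxima: X → 8, Y → 0; minimax = 0.
maximin = minimax = 0, so a saddle point exists.

Yes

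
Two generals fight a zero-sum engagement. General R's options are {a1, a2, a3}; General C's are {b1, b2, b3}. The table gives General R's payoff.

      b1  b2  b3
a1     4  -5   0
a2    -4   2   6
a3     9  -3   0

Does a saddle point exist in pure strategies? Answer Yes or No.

No

Row minima: a1 → -5, a2 → -4, a3 → -3; maximin = -3.
Column maxima: b1 → 9, b2 → 2, b3 → 6; minimax = 2.
-3 ≠ 2, so no pure-strategy equilibrium exists.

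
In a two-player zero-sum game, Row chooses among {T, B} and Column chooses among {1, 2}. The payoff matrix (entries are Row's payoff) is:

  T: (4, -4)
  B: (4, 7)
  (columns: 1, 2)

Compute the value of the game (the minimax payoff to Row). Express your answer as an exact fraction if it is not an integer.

4

Row minima: T → -4, B → 4; maximin = 4.
Column maxima: 1 → 4, 2 → 7; minimax = 4.
Since maximin = minimax = 4, there is a saddle point and the value is 4.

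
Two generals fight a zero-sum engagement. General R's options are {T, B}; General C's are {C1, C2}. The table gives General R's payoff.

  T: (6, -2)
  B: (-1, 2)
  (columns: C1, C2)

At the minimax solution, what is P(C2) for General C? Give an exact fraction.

Row minima: T → -2, B → -1; maximin = -1.
Column maxima: C1 → 6, C2 → 2; minimax = 2.
-1 ≠ 2, so there is no saddle point; optimal play is mixed.
Let General R play T with probability p. Expected payoff against C1: 6p + (-1)(1−p) = 7p − 1; against C2: (-2)p + 2(1−p) = −4p + 2.
Setting these equal: 7p − 1 = −4p + 2 ⇒ 11p = 3 ⇒ p = 3/11, and the value is (7)·(3/11) − 1 = 10/11.
For General C: with q = P(C1), equating T's and B's payoffs gives 8q − 2 = −3q + 2 ⇒ q = 4/11.

7/11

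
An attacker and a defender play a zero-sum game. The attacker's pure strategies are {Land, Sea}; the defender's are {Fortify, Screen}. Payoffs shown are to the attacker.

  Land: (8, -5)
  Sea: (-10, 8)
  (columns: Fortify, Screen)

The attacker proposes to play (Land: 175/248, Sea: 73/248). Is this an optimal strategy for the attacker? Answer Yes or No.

Against Fortify this mix gives (175/248)·8 + (73/248)·(-10) = 335/124.
Against Screen this mix gives (175/248)·(-5) + (73/248)·8 = -291/248.
The defender will play Screen, holding the attacker to -291/248. Shifting weight toward the row that does better against Screen would raise this floor (the equalizing mix achieves 14/31 against both Screen and Fortify), so the proposed strategy is not optimal.

No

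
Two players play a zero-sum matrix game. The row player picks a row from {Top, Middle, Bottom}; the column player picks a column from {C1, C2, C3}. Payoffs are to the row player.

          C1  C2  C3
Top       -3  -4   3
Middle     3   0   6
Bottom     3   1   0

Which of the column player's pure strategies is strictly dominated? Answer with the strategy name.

C2 holds the row player's payoff strictly below C1 in every row: -4 < -3, 0 < 3, 1 < 3.
So C1 is strictly dominated for the column player.

C1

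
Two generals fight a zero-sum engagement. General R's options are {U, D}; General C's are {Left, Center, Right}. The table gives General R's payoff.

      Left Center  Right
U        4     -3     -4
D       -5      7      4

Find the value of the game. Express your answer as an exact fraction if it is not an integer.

-4/17

Row minima: U → -4, D → -5; maximin = -4.
Column maxima: Left → 4, Center → 7, Right → 4; minimax = 4.
-4 ≠ 4, so there is no saddle point; optimal play is mixed.
Center is strictly dominated by Right (it gives General R strictly more in every row), so General C never plays it.
On the remaining 2×2 (U, D vs Left, Right):
Let General R play U with probability p. Expected payoff against Left: 4p + (-5)(1−p) = 9p − 5; against Right: (-4)p + 4(1−p) = −8p + 4.
Setting these equal: 9p − 5 = −8p + 4 ⇒ 17p = 9 ⇒ p = 9/17, and the value is (9)·(9/17) − 5 = -4/17.
For General C: with q = P(Left), equating U's and D's payoffs gives 8q − 4 = −9q + 4 ⇒ q = 8/17.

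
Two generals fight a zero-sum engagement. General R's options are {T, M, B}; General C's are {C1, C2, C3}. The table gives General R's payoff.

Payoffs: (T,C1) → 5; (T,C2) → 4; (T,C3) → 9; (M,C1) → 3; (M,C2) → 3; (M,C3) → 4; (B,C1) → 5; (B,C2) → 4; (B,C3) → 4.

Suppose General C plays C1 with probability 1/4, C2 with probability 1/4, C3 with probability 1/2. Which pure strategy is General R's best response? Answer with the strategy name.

T

Expected payoff of T: (1/4)·5 + (1/4)·4 + (1/2)·9 = 27/4.
Expected payoff of M: (1/4)·3 + (1/4)·3 + (1/2)·4 = 7/2.
Expected payoff of B: (1/4)·5 + (1/4)·4 + (1/2)·4 = 17/4.
The largest is 27/4, so General R's best response is T.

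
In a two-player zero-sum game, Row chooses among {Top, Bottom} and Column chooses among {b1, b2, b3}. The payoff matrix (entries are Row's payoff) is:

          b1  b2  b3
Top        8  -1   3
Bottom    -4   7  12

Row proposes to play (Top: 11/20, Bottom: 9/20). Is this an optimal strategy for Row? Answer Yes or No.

Against b1 this mix gives (11/20)·8 + (9/20)·(-4) = 13/5.
Against b2 this mix gives (11/20)·(-1) + (9/20)·7 = 13/5.
Against b3 this mix gives (11/20)·3 + (9/20)·12 = 141/20.
All of Column's active replies (b1, b2) yield 13/5, and no column does worse for Row. The mix makes Column indifferent and guarantees 13/5, so it is optimal.

Yes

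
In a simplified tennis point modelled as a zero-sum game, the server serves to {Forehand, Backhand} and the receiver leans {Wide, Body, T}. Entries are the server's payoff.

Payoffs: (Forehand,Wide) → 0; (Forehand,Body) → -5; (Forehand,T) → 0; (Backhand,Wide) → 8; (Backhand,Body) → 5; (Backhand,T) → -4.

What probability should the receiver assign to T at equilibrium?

Row minima: Forehand → -5, Backhand → -4; maximin = -4.
Column maxima: Wide → 8, Body → 5, T → 0; minimax = 0.
-4 ≠ 0, so there is no saddle point; optimal play is mixed.
Wide is strictly dominated by Body (it gives the server strictly more in every row), so the receiver never plays it.
On the remaining 2×2 (Forehand, Backhand vs Body, T):
Let the server play Forehand with probability p. Expected payoff against Body: (-5)p + 5(1−p) = −10p + 5; against T: 0p + (-4)(1−p) = 4p − 4.
Setting these equal: −10p + 5 = 4p − 4 ⇒ −14p = -9 ⇒ p = 9/14, and the value is (-10)·(9/14) + 5 = -10/7.
For the receiver: with q = P(Body), equating Forehand's and Backhand's payoffs gives −5q = 9q − 4 ⇒ q = 2/7.

5/7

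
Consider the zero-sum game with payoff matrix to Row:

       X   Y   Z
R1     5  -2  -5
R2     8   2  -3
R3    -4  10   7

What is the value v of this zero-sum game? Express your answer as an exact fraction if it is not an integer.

Row minima: R1 → -5, R2 → -3, R3 → -4; maximin = -3.
Column maxima: X → 8, Y → 10, Z → 7; minimax = 7.
-3 ≠ 7, so there is no saddle point; optimal play is mixed.
R1 is strictly dominated by R2, so Row never plays it.
Y is strictly dominated by Z (it gives Row strictly more in every row), so Column never plays it.
On the remaining 2×2 (R2, R3 vs X, Z):
Let Row play R2 with probability p. Expected payoff against X: 8p + (-4)(1−p) = 12p − 4; against Z: (-3)p + 7(1−p) = −10p + 7.
Setting these equal: 12p − 4 = −10p + 7 ⇒ 22p = 11 ⇒ p = 1/2, and the value is (12)·(1/2) − 4 = 2.
For Column: with q = P(X), equating R2's and R3's payoffs gives 11q − 3 = −11q + 7 ⇒ q = 5/11.

2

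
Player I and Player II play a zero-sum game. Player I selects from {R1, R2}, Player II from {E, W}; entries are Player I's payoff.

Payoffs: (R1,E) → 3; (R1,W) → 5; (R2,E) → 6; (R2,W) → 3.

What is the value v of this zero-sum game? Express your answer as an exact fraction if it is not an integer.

21/5

Row minima: R1 → 3, R2 → 3; maximin = 3.
Column maxima: E → 6, W → 5; minimax = 5.
3 ≠ 5, so there is no saddle point; optimal play is mixed.
Let Player I play R1 with probability p. Expected payoff against E: 3p + 6(1−p) = −3p + 6; against W: 5p + 3(1−p) = 2p + 3.
Setting these equal: −3p + 6 = 2p + 3 ⇒ −5p = -3 ⇒ p = 3/5, and the value is (-3)·(3/5) + 6 = 21/5.
For Player II: with q = P(E), equating R1's and R2's payoffs gives −2q + 5 = 3q + 3 ⇒ q = 2/5.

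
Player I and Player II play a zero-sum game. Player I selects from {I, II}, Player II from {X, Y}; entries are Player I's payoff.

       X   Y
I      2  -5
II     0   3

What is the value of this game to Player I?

3/5

Row minima: I → -5, II → 0; maximin = 0.
Column maxima: X → 2, Y → 3; minimax = 2.
0 ≠ 2, so there is no saddle point; optimal play is mixed.
Let Player I play I with probability p. Expected payoff against X: 2p + 0(1−p) = 2p; against Y: (-5)p + 3(1−p) = −8p + 3.
Setting these equal: 2p = −8p + 3 ⇒ 10p = 3 ⇒ p = 3/10, and the value is (2)·(3/10) = 3/5.
For Player II: with q = P(X), equating I's and II's payoffs gives 7q − 5 = −3q + 3 ⇒ q = 4/5.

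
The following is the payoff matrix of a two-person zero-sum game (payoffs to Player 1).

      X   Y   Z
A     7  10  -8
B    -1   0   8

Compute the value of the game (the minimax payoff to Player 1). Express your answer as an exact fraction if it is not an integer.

Row minima: A → -8, B → -1; maximin = -1.
Column maxima: X → 7, Y → 10, Z → 8; minimax = 7.
-1 ≠ 7, so there is no saddle point; optimal play is mixed.
Y is strictly dominated by X (it gives Player 1 strictly more in every row), so Player 2 never plays it.
On the remaining 2×2 (A, B vs X, Z):
Let Player 1 play A with probability p. Expected payoff against X: 7p + (-1)(1−p) = 8p − 1; against Z: (-8)p + 8(1−p) = −16p + 8.
Setting these equal: 8p − 1 = −16p + 8 ⇒ 24p = 9 ⇒ p = 3/8, and the value is (8)·(3/8) − 1 = 2.
For Player 2: with q = P(X), equating A's and B's payoffs gives 15q − 8 = −9q + 8 ⇒ q = 2/3.

2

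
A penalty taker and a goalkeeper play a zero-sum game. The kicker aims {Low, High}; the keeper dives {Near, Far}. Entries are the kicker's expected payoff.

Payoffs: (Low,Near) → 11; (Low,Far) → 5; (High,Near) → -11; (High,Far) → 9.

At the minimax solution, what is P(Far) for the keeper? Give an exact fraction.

Row minima: Low → 5, High → -11; maximin = 5.
Column maxima: Near → 11, Far → 9; minimax = 9.
5 ≠ 9, so there is no saddle point; optimal play is mixed.
Let the kicker play Low with probability p. Expected payoff against Near: 11p + (-11)(1−p) = 22p − 11; against Far: 5p + 9(1−p) = −4p + 9.
Setting these equal: 22p − 11 = −4p + 9 ⇒ 26p = 20 ⇒ p = 10/13, and the value is (22)·(10/13) − 11 = 77/13.
For the keeper: with q = P(Near), equating Low's and High's payoffs gives 6q + 5 = −20q + 9 ⇒ q = 2/13.

11/13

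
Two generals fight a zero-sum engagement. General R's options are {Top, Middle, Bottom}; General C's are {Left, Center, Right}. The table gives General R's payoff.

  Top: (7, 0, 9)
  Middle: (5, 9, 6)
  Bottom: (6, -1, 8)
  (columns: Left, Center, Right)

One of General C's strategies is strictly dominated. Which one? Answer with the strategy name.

Right

Left holds General R's payoff strictly below Right in every row: 7 < 9, 5 < 6, 6 < 8.
So Right is strictly dominated for General C.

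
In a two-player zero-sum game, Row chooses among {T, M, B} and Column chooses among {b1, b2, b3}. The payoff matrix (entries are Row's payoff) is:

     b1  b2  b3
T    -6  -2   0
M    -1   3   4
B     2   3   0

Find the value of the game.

8/7

Row minima: T → -6, M → -1, B → 0; maximin = 0.
Column maxima: b1 → 2, b2 → 3, b3 → 4; minimax = 2.
0 ≠ 2, so there is no saddle point; optimal play is mixed.
T is strictly dominated by M, so Row never plays it.
b2 is strictly dominated by b1 (it gives Row strictly more in every row), so Column never plays it.
On the remaining 2×2 (M, B vs b1, b3):
Let Row play M with probability p. Expected payoff against b1: (-1)p + 2(1−p) = −3p + 2; against b3: 4p + 0(1−p) = 4p.
Setting these equal: −3p + 2 = 4p ⇒ −7p = -2 ⇒ p = 2/7, and the value is (-3)·(2/7) + 2 = 8/7.
For Column: with q = P(b1), equating M's and B's payoffs gives −5q + 4 = 2q ⇒ q = 4/7.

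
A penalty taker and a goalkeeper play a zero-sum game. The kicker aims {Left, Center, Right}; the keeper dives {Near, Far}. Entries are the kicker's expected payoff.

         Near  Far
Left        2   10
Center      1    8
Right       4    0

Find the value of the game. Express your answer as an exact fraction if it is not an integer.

10/3

Row minima: Left → 2, Center → 1, Right → 0; maximin = 2.
Column maxima: Near → 4, Far → 10; minimax = 4.
2 ≠ 4, so there is no saddle point; optimal play is mixed.
Center is strictly dominated by Left, so the kicker never plays it.
On the remaining 2×2 (Left, Right vs Near, Far):
Let the kicker play Left with probability p. Expected payoff against Near: 2p + 4(1−p) = −2p + 4; against Far: 10p + 0(1−p) = 10p.
Setting these equal: −2p + 4 = 10p ⇒ −12p = -4 ⇒ p = 1/3, and the value is (-2)·(1/3) + 4 = 10/3.
For the keeper: with q = P(Near), equating Left's and Right's payoffs gives −8q + 10 = 4q ⇒ q = 5/6.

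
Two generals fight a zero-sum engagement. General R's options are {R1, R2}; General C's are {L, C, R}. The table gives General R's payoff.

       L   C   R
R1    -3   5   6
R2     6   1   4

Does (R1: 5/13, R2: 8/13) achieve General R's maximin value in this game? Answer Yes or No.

Against L this mix gives (5/13)·(-3) + (8/13)·6 = 33/13.
Against C this mix gives (5/13)·5 + (8/13)·1 = 33/13.
Against R this mix gives (5/13)·6 + (8/13)·4 = 62/13.
All of General C's active replies (L, C) yield 33/13, and no column does worse for General R. The mix makes General C indifferent and guarantees 33/13, so it is optimal.

Yes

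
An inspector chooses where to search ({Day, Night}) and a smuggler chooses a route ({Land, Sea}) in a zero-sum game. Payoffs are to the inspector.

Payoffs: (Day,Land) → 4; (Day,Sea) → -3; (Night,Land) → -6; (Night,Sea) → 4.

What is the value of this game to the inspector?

Row minima: Day → -3, Night → -6; maximin = -3.
Column maxima: Land → 4, Sea → 4; minimax = 4.
-3 ≠ 4, so there is no saddle point; optimal play is mixed.
Let the inspector play Day with probability p. Expected payoff against Land: 4p + (-6)(1−p) = 10p − 6; against Sea: (-3)p + 4(1−p) = −7p + 4.
Setting these equal: 10p − 6 = −7p + 4 ⇒ 17p = 10 ⇒ p = 10/17, and the value is (10)·(10/17) − 6 = -2/17.
For the smuggler: with q = P(Land), equating Day's and Night's payoffs gives 7q − 3 = −10q + 4 ⇒ q = 7/17.

-2/17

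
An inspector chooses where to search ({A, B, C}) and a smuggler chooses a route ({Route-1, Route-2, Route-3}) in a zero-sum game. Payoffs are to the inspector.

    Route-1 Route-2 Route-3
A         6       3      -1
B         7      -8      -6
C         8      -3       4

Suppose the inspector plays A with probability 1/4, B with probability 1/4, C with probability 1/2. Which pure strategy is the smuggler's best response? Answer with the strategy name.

If the smuggler plays Route-1, the inspector's expected payoff is (1/4)·6 + (1/4)·7 + (1/2)·8 = 29/4.
If the smuggler plays Route-2, the inspector's expected payoff is (1/4)·3 + (1/4)·(-8) + (1/2)·(-3) = -11/4.
If the smuggler plays Route-3, the inspector's expected payoff is (1/4)·(-1) + (1/4)·(-6) + (1/2)·4 = 1/4.
The smuggler minimizes the inspector's payoff; the smallest is -11/4, so the best response is Route-2.

Route-2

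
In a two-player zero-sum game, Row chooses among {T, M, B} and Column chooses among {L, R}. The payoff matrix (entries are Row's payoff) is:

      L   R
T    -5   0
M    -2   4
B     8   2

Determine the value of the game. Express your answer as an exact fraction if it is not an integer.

Row minima: T → -5, M → -2, B → 2; maximin = 2.
Column maxima: L → 8, R → 4; minimax = 4.
2 ≠ 4, so there is no saddle point; optimal play is mixed.
T is strictly dominated by M, so Row never plays it.
On the remaining 2×2 (M, B vs L, R):
Let Row play M with probability p. Expected payoff against L: (-2)p + 8(1−p) = −10p + 8; against R: 4p + 2(1−p) = 2p + 2.
Setting these equal: −10p + 8 = 2p + 2 ⇒ −12p = -6 ⇒ p = 1/2, and the value is (-10)·(1/2) + 8 = 3.
For Column: with q = P(L), equating M's and B's payoffs gives −6q + 4 = 6q + 2 ⇒ q = 1/6.

3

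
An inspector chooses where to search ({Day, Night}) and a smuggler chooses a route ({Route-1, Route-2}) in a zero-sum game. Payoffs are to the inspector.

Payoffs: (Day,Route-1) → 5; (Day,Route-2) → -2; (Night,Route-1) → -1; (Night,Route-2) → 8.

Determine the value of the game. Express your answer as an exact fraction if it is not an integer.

Row minima: Day → -2, Night → -1; maximin = -1.
Column maxima: Route-1 → 5, Route-2 → 8; minimax = 5.
-1 ≠ 5, so there is no saddle point; optimal play is mixed.
Let the inspector play Day with probability p. Expected payoff against Route-1: 5p + (-1)(1−p) = 6p − 1; against Route-2: (-2)p + 8(1−p) = −10p + 8.
Setting these equal: 6p − 1 = −10p + 8 ⇒ 16p = 9 ⇒ p = 9/16, and the value is (6)·(9/16) − 1 = 19/8.
For the smuggler: with q = P(Route-1), equating Day's and Night's payoffs gives 7q − 2 = −9q + 8 ⇒ q = 5/8.

19/8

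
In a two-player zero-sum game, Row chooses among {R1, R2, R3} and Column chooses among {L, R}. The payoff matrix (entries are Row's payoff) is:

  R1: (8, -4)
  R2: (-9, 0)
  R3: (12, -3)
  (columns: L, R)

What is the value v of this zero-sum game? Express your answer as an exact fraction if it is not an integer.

-9/8

Row minima: R1 → -4, R2 → -9, R3 → -3; maximin = -3.
Column maxima: L → 12, R → 0; minimax = 0.
-3 ≠ 0, so there is no saddle point; optimal play is mixed.
R1 is strictly dominated by R3, so Row never plays it.
On the remaining 2×2 (R2, R3 vs L, R):
Let Row play R2 with probability p. Expected payoff against L: (-9)p + 12(1−p) = −21p + 12; against R: 0p + (-3)(1−p) = 3p − 3.
Setting these equal: −21p + 12 = 3p − 3 ⇒ −24p = -15 ⇒ p = 5/8, and the value is (-21)·(5/8) + 12 = -9/8.
For Column: with q = P(L), equating R2's and R3's payoffs gives −9q = 15q − 3 ⇒ q = 1/8.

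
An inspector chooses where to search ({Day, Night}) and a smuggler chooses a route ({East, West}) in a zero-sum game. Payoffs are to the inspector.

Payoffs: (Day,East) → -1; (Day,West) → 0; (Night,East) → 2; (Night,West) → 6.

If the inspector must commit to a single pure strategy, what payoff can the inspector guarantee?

Row minima: Day → -1, Night → 2.
The best of these is 2.

2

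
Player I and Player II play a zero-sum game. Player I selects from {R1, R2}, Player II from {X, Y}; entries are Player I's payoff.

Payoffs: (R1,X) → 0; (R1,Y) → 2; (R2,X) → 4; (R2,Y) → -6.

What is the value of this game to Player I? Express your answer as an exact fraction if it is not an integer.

Row minima: R1 → 0, R2 → -6; maximin = 0.
Column maxima: X → 4, Y → 2; minimax = 2.
0 ≠ 2, so there is no saddle point; optimal play is mixed.
Let Player I play R1 with probability p. Expected payoff against X: 0p + 4(1−p) = −4p + 4; against Y: 2p + (-6)(1−p) = 8p − 6.
Setting these equal: −4p + 4 = 8p − 6 ⇒ −12p = -10 ⇒ p = 5/6, and the value is (-4)·(5/6) + 4 = 2/3.
For Player II: with q = P(X), equating R1's and R2's payoffs gives −2q + 2 = 10q − 6 ⇒ q = 2/3.

2/3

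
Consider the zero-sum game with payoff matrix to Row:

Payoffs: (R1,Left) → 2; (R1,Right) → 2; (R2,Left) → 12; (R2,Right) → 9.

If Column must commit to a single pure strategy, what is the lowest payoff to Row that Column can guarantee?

Column maxima: Left → 12, Right → 9.
The smallest of these is 9.

9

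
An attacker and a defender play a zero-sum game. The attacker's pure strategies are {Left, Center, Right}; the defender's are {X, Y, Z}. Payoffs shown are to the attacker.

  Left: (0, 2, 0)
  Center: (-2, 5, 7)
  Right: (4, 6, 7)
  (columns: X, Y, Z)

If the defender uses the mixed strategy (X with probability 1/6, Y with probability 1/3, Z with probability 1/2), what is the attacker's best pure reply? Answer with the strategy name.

Right

Expected payoff of Left: (1/6)·0 + (1/3)·2 + (1/2)·0 = 2/3.
Expected payoff of Center: (1/6)·(-2) + (1/3)·5 + (1/2)·7 = 29/6.
Expected payoff of Right: (1/6)·4 + (1/3)·6 + (1/2)·7 = 37/6.
The largest is 37/6, so the attacker's best response is Right.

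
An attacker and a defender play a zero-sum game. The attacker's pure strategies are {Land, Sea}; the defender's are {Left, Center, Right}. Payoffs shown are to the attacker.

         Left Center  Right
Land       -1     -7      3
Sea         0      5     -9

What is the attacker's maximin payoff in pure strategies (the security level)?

-7

Row minima: Land → -7, Sea → -9.
The best of these is -7.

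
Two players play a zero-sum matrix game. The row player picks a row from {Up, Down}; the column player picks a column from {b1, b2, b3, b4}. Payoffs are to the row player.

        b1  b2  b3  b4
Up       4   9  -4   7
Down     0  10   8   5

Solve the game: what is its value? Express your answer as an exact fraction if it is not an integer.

Row minima: Up → -4, Down → 0; maximin = 0.
Column maxima: b1 → 4, b2 → 10, b3 → 8, b4 → 7; minimax = 4.
0 ≠ 4, so there is no saddle point; optimal play is mixed.
b2 is strictly dominated by b1 (it gives the row player strictly more in every row), so the column player never plays it.
b4 is strictly dominated by b1 (it gives the row player strictly more in every row), so the column player never plays it.
On the remaining 2×2 (Up, Down vs b1, b3):
Let the row player play Up with probability p. Expected payoff against b1: 4p + 0(1−p) = 4p; against b3: (-4)p + 8(1−p) = −12p + 8.
Setting these equal: 4p = −12p + 8 ⇒ 16p = 8 ⇒ p = 1/2, and the value is (4)·(1/2) = 2.
For the column player: with q = P(b1), equating Up's and Down's payoffs gives 8q − 4 = −8q + 8 ⇒ q = 3/4.

2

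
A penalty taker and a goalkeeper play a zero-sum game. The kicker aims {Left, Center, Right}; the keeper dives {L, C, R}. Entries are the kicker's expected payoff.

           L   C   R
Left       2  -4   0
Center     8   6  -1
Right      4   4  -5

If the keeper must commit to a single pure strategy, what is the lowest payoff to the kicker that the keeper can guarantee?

Column maxima: L → 8, C → 6, R → 0.
The smallest of these is 0.

0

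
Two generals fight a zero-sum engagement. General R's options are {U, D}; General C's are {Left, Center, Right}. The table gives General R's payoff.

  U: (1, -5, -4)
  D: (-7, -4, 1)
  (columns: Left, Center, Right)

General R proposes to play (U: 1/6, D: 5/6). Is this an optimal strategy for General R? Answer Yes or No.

No

Against Left this mix gives (1/6)·1 + (5/6)·(-7) = -17/3.
Against Center this mix gives (1/6)·(-5) + (5/6)·(-4) = -25/6.
Against Right this mix gives (1/6)·(-4) + (5/6)·1 = 1/6.
General C will play Left, holding General R to -17/3. Shifting weight toward the row that does better against Left would raise this floor (the equalizing mix achieves -13/3 against both Left and Center), so the proposed strategy is not optimal.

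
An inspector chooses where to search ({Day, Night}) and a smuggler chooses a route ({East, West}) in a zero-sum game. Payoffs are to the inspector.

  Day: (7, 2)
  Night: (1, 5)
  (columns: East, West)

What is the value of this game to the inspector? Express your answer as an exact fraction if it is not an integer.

Row minima: Day → 2, Night → 1; maximin = 2.
Column maxima: East → 7, West → 5; minimax = 5.
2 ≠ 5, so there is no saddle point; optimal play is mixed.
Let the inspector play Day with probability p. Expected payoff against East: 7p + 1(1−p) = 6p + 1; against West: 2p + 5(1−p) = −3p + 5.
Setting these equal: 6p + 1 = −3p + 5 ⇒ 9p = 4 ⇒ p = 4/9, and the value is (6)·(4/9) + 1 = 11/3.
For the smuggler: with q = P(East), equating Day's and Night's payoffs gives 5q + 2 = −4q + 5 ⇒ q = 1/3.

11/3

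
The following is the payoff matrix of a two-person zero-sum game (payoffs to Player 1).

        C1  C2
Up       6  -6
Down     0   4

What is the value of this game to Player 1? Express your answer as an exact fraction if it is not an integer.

Row minima: Up → -6, Down → 0; maximin = 0.
Column maxima: C1 → 6, C2 → 4; minimax = 4.
0 ≠ 4, so there is no saddle point; optimal play is mixed.
Let Player 1 play Up with probability p. Expected payoff against C1: 6p + 0(1−p) = 6p; against C2: (-6)p + 4(1−p) = −10p + 4.
Setting these equal: 6p = −10p + 4 ⇒ 16p = 4 ⇒ p = 1/4, and the value is (6)·(1/4) = 3/2.
For Player 2: with q = P(C1), equating Up's and Down's payoffs gives 12q − 6 = −4q + 4 ⇒ q = 5/8.

3/2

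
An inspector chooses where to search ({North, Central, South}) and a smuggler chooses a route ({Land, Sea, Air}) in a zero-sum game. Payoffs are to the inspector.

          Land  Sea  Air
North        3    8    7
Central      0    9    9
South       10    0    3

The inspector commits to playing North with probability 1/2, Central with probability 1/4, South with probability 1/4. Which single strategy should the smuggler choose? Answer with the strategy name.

Land

If the smuggler plays Land, the inspector's expected payoff is (1/2)·3 + (1/4)·0 + (1/4)·10 = 4.
If the smuggler plays Sea, the inspector's expected payoff is (1/2)·8 + (1/4)·9 + (1/4)·0 = 25/4.
If the smuggler plays Air, the inspector's expected payoff is (1/2)·7 + (1/4)·9 + (1/4)·3 = 13/2.
The smuggler minimizes the inspector's payoff; the smallest is 4, so the best response is Land.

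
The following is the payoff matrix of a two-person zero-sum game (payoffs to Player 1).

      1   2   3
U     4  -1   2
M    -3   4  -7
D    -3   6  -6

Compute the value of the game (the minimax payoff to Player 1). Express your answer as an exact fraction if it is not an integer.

2/5

Row minima: U → -1, M → -7, D → -6; maximin = -1.
Column maxima: 1 → 4, 2 → 6, 3 → 2; minimax = 2.
-1 ≠ 2, so there is no saddle point; optimal play is mixed.
1 is strictly dominated by 3 (it gives Player 1 strictly more in every row), so Player 2 never plays it.
With 1 eliminated, M is strictly dominated by D (D gives Player 1 strictly more in every remaining column), so Player 1 never plays it.
On the remaining 2×2 (U, D vs 2, 3):
Let Player 1 play U with probability p. Expected payoff against 2: (-1)p + 6(1−p) = −7p + 6; against 3: 2p + (-6)(1−p) = 8p − 6.
Setting these equal: −7p + 6 = 8p − 6 ⇒ −15p = -12 ⇒ p = 4/5, and the value is (-7)·(4/5) + 6 = 2/5.
For Player 2: with q = P(2), equating U's and D's payoffs gives −3q + 2 = 12q − 6 ⇒ q = 8/15.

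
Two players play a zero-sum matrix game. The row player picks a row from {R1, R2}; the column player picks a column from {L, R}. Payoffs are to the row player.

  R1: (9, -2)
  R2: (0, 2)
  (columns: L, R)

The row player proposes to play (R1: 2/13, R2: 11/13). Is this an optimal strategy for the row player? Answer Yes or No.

Against L this mix gives (2/13)·9 + (11/13)·0 = 18/13.
Against R this mix gives (2/13)·(-2) + (11/13)·2 = 18/13.
All of the column player's active replies (L, R) yield 18/13, and no column does worse for the row player. The mix makes the column player indifferent and guarantees 18/13, so it is optimal.

Yes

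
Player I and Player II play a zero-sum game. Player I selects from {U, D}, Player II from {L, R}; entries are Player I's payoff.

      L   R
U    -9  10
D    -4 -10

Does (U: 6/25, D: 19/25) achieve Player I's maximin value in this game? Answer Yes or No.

Against L this mix gives (6/25)·(-9) + (19/25)·(-4) = -26/5.
Against R this mix gives (6/25)·10 + (19/25)·(-10) = -26/5.
All of Player II's active replies (L, R) yield -26/5, and no column does worse for Player I. The mix makes Player II indifferent and guarantees -26/5, so it is optimal.

Yes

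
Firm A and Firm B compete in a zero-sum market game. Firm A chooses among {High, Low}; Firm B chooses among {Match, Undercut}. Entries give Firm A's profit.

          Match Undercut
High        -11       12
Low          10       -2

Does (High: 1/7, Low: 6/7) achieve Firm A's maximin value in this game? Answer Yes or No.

Against Match this mix gives (1/7)·(-11) + (6/7)·10 = 7.
Against Undercut this mix gives (1/7)·12 + (6/7)·(-2) = 0.
Firm B will play Undercut, holding Firm A to 0. Shifting weight toward the row that does better against Undercut would raise this floor (the equalizing mix achieves 14/5 against both Undercut and Match), so the proposed strategy is not optimal.

No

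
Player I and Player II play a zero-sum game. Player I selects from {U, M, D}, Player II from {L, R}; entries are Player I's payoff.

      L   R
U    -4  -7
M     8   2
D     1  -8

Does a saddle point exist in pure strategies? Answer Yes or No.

Yes

Row minima: U → -7, M → 2, D → -8; maximin = 2.
Column maxima: L → 8, R → 2; minimax = 2.
maximin = minimax = 2, so a saddle point exists.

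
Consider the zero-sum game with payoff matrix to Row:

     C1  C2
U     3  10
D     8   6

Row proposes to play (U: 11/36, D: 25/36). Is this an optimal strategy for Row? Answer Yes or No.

No

Against C1 this mix gives (11/36)·3 + (25/36)·8 = 233/36.
Against C2 this mix gives (11/36)·10 + (25/36)·6 = 65/9.
Column will play C1, holding Row to 233/36. Shifting weight toward the row that does better against C1 would raise this floor (the equalizing mix achieves 62/9 against both C1 and C2), so the proposed strategy is not optimal.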